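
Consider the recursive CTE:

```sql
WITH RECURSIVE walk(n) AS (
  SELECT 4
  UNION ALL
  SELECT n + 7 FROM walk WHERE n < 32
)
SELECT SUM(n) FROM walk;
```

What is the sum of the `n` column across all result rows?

Base: n=4.
Iteration 1: 4 < 32 holds -> n = 4 + 7 = 11.
Iteration 2: 11 < 32 holds -> n = 11 + 7 = 18.
Iteration 3: 18 < 32 holds -> n = 18 + 7 = 25.
Iteration 4: 25 < 32 holds -> n = 25 + 7 = 32.
Iteration 5: 32 < 32 fails; recursion stops.
SUM(n) = 4 + 11 + 18 + 25 + 32 = 90.

90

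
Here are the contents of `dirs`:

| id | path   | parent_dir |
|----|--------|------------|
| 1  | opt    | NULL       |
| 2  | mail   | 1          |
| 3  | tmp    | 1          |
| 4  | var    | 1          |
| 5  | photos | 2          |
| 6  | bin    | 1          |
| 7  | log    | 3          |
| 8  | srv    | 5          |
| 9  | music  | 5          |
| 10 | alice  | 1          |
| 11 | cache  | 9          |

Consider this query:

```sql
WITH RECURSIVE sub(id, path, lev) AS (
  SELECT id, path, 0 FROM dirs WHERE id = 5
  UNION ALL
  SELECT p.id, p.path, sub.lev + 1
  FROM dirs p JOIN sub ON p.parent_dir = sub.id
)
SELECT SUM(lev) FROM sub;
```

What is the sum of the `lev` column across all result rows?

4

Base: id=5 (photos) at lev 0.
Iteration 1: rows with parent_dir in {5} -> srv (id 8, lev 1), music (id 9, lev 1).
Iteration 2: rows with parent_dir in {8,9} -> cache (id 11, lev 2).
Iteration 3: no rows with parent_dir in {11}; recursion stops.
SUM(lev) = 0 + 1 + 1 + 2 = 4.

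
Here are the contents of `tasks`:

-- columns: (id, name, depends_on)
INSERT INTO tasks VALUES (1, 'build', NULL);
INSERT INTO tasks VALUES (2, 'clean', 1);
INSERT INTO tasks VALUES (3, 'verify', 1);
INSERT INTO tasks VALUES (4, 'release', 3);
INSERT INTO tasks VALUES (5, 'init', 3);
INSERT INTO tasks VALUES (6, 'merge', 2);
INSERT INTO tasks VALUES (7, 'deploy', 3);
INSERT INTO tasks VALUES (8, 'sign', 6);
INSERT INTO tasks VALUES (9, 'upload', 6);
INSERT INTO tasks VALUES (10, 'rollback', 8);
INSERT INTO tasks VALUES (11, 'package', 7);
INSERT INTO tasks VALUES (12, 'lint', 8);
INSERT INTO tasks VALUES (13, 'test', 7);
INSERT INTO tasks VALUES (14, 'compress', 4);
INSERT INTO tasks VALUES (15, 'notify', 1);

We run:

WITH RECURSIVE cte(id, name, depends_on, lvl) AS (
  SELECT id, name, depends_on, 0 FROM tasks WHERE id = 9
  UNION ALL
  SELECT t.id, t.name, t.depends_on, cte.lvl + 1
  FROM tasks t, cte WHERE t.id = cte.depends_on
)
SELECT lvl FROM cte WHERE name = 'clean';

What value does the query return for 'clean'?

2

Base: id=9 (upload), depends_on=6, lvl 0.
Iteration 1: join on id=6 -> merge (id 6, depends_on=2, lvl 1).
Iteration 2: join on id=2 -> clean (id 2, depends_on=1, lvl 2).
Iteration 3: join on id=1 -> build (id 1, depends_on=NULL, lvl 3).
Iteration 4: depends_on is NULL; no match; recursion stops.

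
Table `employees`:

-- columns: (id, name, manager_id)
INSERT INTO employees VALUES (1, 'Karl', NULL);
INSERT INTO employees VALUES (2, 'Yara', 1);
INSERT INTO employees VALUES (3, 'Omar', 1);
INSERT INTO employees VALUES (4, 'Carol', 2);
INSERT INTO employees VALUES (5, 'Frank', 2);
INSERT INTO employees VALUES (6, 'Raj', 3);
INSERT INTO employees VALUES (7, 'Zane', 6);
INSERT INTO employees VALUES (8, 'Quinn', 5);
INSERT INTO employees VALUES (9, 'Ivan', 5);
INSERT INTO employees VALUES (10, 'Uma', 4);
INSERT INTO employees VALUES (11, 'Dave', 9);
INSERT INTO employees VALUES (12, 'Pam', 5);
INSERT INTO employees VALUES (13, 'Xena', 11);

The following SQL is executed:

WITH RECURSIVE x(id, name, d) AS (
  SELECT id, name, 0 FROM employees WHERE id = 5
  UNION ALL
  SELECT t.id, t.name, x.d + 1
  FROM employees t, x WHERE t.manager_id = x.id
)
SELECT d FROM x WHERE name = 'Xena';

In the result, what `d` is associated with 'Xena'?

Base: id=5 (Frank) at d 0.
Iteration 1: rows with manager_id in {5} -> Quinn (id 8, d 1), Ivan (id 9, d 1), Pam (id 12, d 1).
Iteration 2: rows with manager_id in {8,9,12} -> Dave (id 11, d 2).
Iteration 3: rows with manager_id in {11} -> Xena (id 13, d 3).
Iteration 4: no rows with manager_id in {13}; recursion stops.

3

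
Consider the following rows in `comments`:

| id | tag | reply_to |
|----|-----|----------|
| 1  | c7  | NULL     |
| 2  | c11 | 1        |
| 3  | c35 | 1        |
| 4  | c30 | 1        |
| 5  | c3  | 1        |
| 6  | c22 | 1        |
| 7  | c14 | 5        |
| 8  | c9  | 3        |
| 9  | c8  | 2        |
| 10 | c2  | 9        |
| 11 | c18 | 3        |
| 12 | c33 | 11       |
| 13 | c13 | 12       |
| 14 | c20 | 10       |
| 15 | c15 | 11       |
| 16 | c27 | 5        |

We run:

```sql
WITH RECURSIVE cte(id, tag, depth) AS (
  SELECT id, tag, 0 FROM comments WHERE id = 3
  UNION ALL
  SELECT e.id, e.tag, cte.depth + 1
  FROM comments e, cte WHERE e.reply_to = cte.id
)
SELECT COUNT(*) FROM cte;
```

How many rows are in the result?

Base: id=3 (c35) at depth 0.
Iteration 1: rows with reply_to in {3} -> c9 (id 8, depth 1), c18 (id 11, depth 1).
Iteration 2: rows with reply_to in {8,11} -> c33 (id 12, depth 2), c15 (id 15, depth 2).
Iteration 3: rows with reply_to in {12,15} -> c13 (id 13, depth 3).
Iteration 4: no rows with reply_to in {13}; recursion stops.
Total rows emitted: 6.

6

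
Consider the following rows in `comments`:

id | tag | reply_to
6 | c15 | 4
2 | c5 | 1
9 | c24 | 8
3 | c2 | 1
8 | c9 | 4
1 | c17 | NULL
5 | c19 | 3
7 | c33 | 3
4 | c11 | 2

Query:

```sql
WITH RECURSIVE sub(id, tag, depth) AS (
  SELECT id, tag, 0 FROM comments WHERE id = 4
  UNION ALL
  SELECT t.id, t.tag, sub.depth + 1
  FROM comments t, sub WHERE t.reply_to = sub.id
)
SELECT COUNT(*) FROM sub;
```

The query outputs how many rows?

4

Base: id=4 (c11) at depth 0.
Iteration 1: rows with reply_to in {4} -> c15 (id 6, depth 1), c9 (id 8, depth 1).
Iteration 2: rows with reply_to in {6,8} -> c24 (id 9, depth 2).
Iteration 3: no rows with reply_to in {9}; recursion stops.
Total rows emitted: 4.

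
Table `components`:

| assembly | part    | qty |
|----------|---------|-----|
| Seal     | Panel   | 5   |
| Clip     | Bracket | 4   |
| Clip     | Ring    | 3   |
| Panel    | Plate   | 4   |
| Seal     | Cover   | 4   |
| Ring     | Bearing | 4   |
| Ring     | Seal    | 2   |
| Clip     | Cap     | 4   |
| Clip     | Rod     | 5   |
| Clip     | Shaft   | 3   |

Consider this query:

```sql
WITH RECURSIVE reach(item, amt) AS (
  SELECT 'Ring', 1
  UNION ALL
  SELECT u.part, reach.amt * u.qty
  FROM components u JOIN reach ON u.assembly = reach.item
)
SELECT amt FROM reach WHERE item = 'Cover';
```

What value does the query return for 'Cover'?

8

Base: (Ring, amt=1).
Iteration 1: components of {Ring} -> Bearing = 1*4 = 4, Seal = 1*2 = 2.
Iteration 2: components of {Bearing,Seal} -> Cover = 2*4 = 8, Panel = 2*5 = 10.
Iteration 3: components of {Cover,Panel} -> Plate = 10*4 = 40.
Iteration 4: no further components; recursion stops.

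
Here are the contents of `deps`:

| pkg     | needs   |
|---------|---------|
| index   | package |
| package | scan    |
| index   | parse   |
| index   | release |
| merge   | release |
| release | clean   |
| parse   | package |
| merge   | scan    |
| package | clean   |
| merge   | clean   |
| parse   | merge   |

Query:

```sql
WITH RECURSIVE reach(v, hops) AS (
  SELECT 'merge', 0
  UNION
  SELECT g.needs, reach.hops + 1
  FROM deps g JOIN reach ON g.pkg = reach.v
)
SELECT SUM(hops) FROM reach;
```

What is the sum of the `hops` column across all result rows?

Base: (merge, hops=0).
Iteration 1: edges from {merge} -> (clean, hops=1), (release, hops=1), (scan, hops=1).
Iteration 2: edges from {clean,release,scan} -> (clean, hops=2).
Iteration 3: no outgoing edges from {clean}; recursion stops.
SUM(hops) = 0 + 1 + 1 + 1 + 2 = 5.

5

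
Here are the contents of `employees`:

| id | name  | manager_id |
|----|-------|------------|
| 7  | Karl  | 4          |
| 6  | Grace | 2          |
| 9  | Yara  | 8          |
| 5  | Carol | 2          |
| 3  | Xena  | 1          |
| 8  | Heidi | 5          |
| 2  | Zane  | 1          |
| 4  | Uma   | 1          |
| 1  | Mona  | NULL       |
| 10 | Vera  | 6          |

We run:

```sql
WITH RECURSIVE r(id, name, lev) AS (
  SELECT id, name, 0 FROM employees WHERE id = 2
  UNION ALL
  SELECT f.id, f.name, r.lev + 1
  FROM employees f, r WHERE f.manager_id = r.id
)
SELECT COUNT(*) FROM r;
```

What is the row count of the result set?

6

Base: id=2 (Zane) at lev 0.
Iteration 1: rows with manager_id in {2} -> Carol (id 5, lev 1), Grace (id 6, lev 1).
Iteration 2: rows with manager_id in {5,6} -> Heidi (id 8, lev 2), Vera (id 10, lev 2).
Iteration 3: rows with manager_id in {8,10} -> Yara (id 9, lev 3).
Iteration 4: no rows with manager_id in {9}; recursion stops.
Total rows emitted: 6.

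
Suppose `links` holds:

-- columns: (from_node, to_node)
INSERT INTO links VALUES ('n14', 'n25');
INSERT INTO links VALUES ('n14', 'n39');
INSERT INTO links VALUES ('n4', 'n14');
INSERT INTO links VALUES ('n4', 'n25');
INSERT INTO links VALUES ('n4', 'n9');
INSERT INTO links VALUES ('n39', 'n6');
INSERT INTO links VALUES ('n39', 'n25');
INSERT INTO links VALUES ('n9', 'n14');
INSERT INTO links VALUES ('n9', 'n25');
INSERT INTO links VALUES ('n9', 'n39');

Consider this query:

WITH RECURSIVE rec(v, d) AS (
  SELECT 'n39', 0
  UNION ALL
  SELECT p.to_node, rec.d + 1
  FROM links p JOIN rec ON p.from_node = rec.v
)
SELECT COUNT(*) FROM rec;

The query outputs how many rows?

3

Base: (n39, d=0).
Iteration 1: edges from {n39} -> (n25, d=1), (n6, d=1).
Iteration 2: no outgoing edges from {n25,n6}; recursion stops.
Total rows emitted: 3.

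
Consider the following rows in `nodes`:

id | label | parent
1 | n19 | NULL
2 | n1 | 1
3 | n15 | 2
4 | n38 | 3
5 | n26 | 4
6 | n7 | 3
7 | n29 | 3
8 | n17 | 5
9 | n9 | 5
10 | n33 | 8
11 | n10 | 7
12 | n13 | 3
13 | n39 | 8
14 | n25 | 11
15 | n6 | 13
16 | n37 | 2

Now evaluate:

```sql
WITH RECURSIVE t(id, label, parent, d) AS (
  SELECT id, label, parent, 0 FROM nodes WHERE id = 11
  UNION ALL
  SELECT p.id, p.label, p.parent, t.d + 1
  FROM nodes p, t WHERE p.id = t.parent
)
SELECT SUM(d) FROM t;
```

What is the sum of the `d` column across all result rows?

Base: id=11 (n10), parent=7, d 0.
Iteration 1: join on id=7 -> n29 (id 7, parent=3, d 1).
Iteration 2: join on id=3 -> n15 (id 3, parent=2, d 2).
Iteration 3: join on id=2 -> n1 (id 2, parent=1, d 3).
Iteration 4: join on id=1 -> n19 (id 1, parent=NULL, d 4).
Iteration 5: parent is NULL; no match; recursion stops.
SUM(d) = 0 + 1 + 2 + 3 + 4 = 10.

10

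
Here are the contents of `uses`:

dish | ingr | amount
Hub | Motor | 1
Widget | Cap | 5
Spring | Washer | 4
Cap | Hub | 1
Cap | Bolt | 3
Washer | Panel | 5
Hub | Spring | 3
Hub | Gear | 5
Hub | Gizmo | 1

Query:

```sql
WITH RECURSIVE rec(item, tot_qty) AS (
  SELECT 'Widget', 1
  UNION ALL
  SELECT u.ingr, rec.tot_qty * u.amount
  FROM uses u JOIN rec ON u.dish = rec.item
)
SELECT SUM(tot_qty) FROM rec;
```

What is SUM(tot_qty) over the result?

436

Base: (Widget, tot_qty=1).
Iteration 1: components of {Widget} -> Cap = 1*5 = 5.
Iteration 2: components of {Cap} -> Bolt = 5*3 = 15, Hub = 5*1 = 5.
Iteration 3: components of {Bolt,Hub} -> Gear = 5*5 = 25, Gizmo = 5*1 = 5, Motor = 5*1 = 5, Spring = 5*3 = 15.
Iteration 4: components of {Gear,Gizmo,Motor,Spring} -> Washer = 15*4 = 60.
Iteration 5: components of {Washer} -> Panel = 60*5 = 300.
Iteration 6: no further components; recursion stops.
SUM(tot_qty) = 1 + 5 + 15 + 5 + 5 + 25 + 5 + 15 + 60 + 300 = 436.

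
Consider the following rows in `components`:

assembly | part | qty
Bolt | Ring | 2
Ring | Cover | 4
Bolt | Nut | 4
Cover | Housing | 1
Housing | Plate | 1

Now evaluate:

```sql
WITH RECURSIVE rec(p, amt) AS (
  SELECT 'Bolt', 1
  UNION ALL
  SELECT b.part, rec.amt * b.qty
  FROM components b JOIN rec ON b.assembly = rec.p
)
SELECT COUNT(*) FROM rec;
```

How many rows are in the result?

6

Base: (Bolt, amt=1).
Iteration 1: components of {Bolt} -> Nut = 1*4 = 4, Ring = 1*2 = 2.
Iteration 2: components of {Nut,Ring} -> Cover = 2*4 = 8.
Iteration 3: components of {Cover} -> Housing = 8*1 = 8.
Iteration 4: components of {Housing} -> Plate = 8*1 = 8.
Iteration 5: no further components; recursion stops.
Total rows emitted: 6.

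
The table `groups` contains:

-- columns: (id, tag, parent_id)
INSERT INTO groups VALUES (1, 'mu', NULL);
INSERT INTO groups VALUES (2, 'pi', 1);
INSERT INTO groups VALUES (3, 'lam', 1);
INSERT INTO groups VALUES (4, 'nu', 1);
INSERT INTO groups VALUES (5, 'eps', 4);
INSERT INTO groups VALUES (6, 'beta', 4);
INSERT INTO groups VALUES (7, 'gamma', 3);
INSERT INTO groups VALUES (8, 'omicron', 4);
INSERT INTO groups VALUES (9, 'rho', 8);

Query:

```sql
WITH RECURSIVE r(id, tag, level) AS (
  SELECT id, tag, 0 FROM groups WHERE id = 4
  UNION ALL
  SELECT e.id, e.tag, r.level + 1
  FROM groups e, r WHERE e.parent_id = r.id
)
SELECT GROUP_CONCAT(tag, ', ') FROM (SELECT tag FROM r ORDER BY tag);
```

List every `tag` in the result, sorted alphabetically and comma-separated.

beta, eps, nu, omicron, rho

Base: id=4 (nu) at level 0.
Iteration 1: rows with parent_id in {4} -> eps (id 5, level 1), beta (id 6, level 1), omicron (id 8, level 1).
Iteration 2: rows with parent_id in {5,6,8} -> rho (id 9, level 2).
Iteration 3: no rows with parent_id in {9}; recursion stops.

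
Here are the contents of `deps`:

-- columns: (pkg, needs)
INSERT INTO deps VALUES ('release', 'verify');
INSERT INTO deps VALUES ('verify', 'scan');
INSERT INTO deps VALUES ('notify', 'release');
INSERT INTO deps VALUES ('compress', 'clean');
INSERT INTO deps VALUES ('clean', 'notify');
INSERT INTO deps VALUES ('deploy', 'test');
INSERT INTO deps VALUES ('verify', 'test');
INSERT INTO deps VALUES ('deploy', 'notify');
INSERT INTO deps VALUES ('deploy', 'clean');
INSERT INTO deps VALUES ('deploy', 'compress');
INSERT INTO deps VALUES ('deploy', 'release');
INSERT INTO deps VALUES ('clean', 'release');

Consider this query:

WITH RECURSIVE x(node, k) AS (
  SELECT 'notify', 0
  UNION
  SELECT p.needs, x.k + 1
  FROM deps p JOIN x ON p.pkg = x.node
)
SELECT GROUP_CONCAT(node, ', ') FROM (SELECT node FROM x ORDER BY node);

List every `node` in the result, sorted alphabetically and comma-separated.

Base: (notify, k=0).
Iteration 1: edges from {notify} -> (release, k=1).
Iteration 2: edges from {release} -> (verify, k=2).
Iteration 3: edges from {verify} -> (scan, k=3), (test, k=3).
Iteration 4: no outgoing edges from {scan,test}; recursion stops.

notify, release, scan, test, verify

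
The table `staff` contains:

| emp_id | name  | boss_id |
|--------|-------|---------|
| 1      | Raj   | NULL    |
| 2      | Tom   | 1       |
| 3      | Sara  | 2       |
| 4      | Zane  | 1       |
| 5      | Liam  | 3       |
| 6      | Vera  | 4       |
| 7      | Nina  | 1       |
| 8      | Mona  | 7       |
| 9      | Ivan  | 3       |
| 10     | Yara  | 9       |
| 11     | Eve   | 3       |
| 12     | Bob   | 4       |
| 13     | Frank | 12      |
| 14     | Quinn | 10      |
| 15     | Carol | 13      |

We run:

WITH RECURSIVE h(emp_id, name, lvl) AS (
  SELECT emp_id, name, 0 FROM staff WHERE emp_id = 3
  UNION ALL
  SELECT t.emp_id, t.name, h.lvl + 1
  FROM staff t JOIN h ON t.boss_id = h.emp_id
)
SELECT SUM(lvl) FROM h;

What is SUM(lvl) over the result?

8

Base: emp_id=3 (Sara) at lvl 0.
Iteration 1: rows with boss_id in {3} -> Liam (id 5, lvl 1), Ivan (id 9, lvl 1), Eve (id 11, lvl 1).
Iteration 2: rows with boss_id in {5,9,11} -> Yara (id 10, lvl 2).
Iteration 3: rows with boss_id in {10} -> Quinn (id 14, lvl 3).
Iteration 4: no rows with boss_id in {14}; recursion stops.
SUM(lvl) = 0 + 1 + 1 + 1 + 2 + 3 = 8.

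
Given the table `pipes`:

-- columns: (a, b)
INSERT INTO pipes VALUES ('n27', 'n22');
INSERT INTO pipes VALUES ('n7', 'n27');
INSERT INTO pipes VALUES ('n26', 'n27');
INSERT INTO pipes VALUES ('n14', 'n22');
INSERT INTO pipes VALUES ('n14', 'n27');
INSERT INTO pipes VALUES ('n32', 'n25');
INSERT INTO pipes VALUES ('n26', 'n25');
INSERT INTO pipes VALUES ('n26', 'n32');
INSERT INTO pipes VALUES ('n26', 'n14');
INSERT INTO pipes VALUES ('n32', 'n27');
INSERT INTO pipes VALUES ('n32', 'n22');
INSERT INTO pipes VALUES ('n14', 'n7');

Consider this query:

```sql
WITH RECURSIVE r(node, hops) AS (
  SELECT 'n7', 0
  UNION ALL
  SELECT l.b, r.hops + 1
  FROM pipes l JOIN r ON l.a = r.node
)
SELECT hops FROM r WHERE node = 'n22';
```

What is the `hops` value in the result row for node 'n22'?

2

Base: (n7, hops=0).
Iteration 1: edges from {n7} -> (n27, hops=1).
Iteration 2: edges from {n27} -> (n22, hops=2).
Iteration 3: no outgoing edges from {n22}; recursion stops.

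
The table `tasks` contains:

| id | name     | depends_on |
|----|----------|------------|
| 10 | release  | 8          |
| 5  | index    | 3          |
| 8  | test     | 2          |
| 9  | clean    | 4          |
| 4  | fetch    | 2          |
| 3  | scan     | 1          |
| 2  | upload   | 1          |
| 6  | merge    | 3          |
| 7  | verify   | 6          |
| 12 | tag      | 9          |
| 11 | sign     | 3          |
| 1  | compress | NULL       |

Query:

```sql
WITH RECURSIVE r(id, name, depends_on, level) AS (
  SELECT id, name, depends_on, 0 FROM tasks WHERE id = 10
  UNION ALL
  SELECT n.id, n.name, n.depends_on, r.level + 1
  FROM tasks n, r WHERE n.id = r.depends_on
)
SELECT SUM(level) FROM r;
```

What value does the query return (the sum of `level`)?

6

Base: id=10 (release), depends_on=8, level 0.
Iteration 1: join on id=8 -> test (id 8, depends_on=2, level 1).
Iteration 2: join on id=2 -> upload (id 2, depends_on=1, level 2).
Iteration 3: join on id=1 -> compress (id 1, depends_on=NULL, level 3).
Iteration 4: depends_on is NULL; no match; recursion stops.
SUM(level) = 0 + 1 + 2 + 3 = 6.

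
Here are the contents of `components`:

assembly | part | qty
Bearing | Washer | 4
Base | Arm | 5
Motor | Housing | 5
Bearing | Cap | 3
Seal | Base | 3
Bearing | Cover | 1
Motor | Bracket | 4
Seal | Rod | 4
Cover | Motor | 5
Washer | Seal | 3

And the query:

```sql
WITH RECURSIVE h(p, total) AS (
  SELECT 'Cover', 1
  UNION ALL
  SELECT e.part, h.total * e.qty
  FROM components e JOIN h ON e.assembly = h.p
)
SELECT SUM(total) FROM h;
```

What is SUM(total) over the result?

Base: (Cover, total=1).
Iteration 1: components of {Cover} -> Motor = 1*5 = 5.
Iteration 2: components of {Motor} -> Bracket = 5*4 = 20, Housing = 5*5 = 25.
Iteration 3: no further components; recursion stops.
SUM(total) = 1 + 5 + 25 + 20 = 51.

51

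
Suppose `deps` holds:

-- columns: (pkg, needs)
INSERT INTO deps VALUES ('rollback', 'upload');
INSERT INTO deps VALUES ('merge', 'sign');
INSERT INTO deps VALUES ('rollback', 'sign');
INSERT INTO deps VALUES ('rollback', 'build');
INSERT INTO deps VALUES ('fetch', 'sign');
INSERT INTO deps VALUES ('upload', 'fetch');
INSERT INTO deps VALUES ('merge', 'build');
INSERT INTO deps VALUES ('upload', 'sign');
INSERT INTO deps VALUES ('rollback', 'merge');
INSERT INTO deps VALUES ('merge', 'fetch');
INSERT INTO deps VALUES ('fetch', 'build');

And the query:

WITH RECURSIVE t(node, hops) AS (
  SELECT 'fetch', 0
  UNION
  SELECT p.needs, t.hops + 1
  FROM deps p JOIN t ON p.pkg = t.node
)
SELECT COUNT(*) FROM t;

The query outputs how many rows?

Base: (fetch, hops=0).
Iteration 1: edges from {fetch} -> (build, hops=1), (sign, hops=1).
Iteration 2: no outgoing edges from {build,sign}; recursion stops.
Total rows emitted: 3.

3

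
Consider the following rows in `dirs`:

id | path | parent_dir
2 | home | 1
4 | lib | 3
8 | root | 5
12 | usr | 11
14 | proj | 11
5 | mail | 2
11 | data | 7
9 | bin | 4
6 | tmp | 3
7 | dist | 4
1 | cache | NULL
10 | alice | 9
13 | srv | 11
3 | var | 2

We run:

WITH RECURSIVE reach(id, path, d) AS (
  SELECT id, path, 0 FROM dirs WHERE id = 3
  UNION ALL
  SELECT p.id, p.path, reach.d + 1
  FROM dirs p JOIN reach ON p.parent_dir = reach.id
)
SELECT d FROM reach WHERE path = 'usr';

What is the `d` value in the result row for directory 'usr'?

4

Base: id=3 (var) at d 0.
Iteration 1: rows with parent_dir in {3} -> lib (id 4, d 1), tmp (id 6, d 1).
Iteration 2: rows with parent_dir in {4,6} -> dist (id 7, d 2), bin (id 9, d 2).
Iteration 3: rows with parent_dir in {7,9} -> alice (id 10, d 3), data (id 11, d 3).
Iteration 4: rows with parent_dir in {10,11} -> usr (id 12, d 4), srv (id 13, d 4), proj (id 14, d 4).
Iteration 5: no rows with parent_dir in {12,13,14}; recursion stops.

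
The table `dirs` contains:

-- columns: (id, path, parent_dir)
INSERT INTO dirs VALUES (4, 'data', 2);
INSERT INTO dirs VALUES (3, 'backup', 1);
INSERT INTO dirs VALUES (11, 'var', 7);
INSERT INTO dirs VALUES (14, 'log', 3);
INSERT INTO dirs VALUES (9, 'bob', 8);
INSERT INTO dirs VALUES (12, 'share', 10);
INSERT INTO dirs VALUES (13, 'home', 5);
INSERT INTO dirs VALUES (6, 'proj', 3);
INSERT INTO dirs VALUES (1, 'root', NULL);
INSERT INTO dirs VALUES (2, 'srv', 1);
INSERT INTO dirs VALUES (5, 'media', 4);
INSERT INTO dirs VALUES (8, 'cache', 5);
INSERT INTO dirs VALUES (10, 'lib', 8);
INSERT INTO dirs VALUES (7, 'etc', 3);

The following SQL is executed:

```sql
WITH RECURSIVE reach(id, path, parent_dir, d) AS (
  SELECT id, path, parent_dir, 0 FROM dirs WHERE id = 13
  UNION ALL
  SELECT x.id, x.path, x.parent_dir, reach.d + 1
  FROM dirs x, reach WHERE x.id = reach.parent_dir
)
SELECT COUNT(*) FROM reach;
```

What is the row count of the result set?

Base: id=13 (home), parent_dir=5, d 0.
Iteration 1: join on id=5 -> media (id 5, parent_dir=4, d 1).
Iteration 2: join on id=4 -> data (id 4, parent_dir=2, d 2).
Iteration 3: join on id=2 -> srv (id 2, parent_dir=1, d 3).
Iteration 4: join on id=1 -> root (id 1, parent_dir=NULL, d 4).
Iteration 5: parent_dir is NULL; no match; recursion stops.
Total rows emitted: 5.

5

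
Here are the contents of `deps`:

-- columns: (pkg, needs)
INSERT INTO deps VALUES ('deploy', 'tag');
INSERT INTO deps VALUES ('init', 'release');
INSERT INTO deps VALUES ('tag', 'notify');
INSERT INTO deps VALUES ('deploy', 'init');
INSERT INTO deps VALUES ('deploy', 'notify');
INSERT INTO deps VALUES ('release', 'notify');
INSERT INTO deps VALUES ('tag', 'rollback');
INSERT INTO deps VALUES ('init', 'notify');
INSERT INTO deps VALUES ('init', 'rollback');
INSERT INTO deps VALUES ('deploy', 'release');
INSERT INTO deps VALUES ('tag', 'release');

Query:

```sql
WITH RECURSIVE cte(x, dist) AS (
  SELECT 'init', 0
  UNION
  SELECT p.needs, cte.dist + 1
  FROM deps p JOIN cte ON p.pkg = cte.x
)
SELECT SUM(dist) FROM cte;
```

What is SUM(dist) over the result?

Base: (init, dist=0).
Iteration 1: edges from {init} -> (notify, dist=1), (release, dist=1), (rollback, dist=1).
Iteration 2: edges from {notify,release,rollback} -> (notify, dist=2).
Iteration 3: no outgoing edges from {notify}; recursion stops.
SUM(dist) = 0 + 1 + 1 + 1 + 2 = 5.

5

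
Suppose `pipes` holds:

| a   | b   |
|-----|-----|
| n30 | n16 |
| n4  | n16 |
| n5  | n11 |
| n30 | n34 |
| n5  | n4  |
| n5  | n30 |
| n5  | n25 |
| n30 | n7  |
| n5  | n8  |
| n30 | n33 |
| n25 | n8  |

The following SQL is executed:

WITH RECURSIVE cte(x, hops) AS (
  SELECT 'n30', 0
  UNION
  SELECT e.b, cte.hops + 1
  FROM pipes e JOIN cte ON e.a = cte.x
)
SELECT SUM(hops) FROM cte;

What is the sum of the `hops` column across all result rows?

Base: (n30, hops=0).
Iteration 1: edges from {n30} -> (n16, hops=1), (n33, hops=1), (n34, hops=1), (n7, hops=1).
Iteration 2: no outgoing edges from {n16,n33,n34,n7}; recursion stops.
SUM(hops) = 0 + 1 + 1 + 1 + 1 = 4.

4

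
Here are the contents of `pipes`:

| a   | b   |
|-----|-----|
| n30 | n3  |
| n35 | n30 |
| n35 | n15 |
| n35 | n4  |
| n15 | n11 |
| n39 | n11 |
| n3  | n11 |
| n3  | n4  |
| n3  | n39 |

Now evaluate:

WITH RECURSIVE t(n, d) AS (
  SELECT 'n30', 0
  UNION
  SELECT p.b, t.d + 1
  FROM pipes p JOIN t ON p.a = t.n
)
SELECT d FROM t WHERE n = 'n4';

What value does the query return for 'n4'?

Base: (n30, d=0).
Iteration 1: edges from {n30} -> (n3, d=1).
Iteration 2: edges from {n3} -> (n11, d=2), (n39, d=2), (n4, d=2).
Iteration 3: edges from {n11,n39,n4} -> (n11, d=3).
Iteration 4: no outgoing edges from {n11}; recursion stops.

2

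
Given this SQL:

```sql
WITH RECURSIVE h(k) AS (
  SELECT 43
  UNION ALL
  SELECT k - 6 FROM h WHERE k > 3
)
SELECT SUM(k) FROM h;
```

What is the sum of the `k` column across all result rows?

Base: k=43.
Iteration 1: 43 > 3 holds -> k = 43 - 6 = 37.
Iteration 2: 37 > 3 holds -> k = 37 - 6 = 31.
Iteration 3: 31 > 3 holds -> k = 31 - 6 = 25.
Iteration 4: 25 > 3 holds -> k = 25 - 6 = 19.
Iteration 5: 19 > 3 holds -> k = 19 - 6 = 13.
Iteration 6: 13 > 3 holds -> k = 13 - 6 = 7.
Iteration 7: 7 > 3 holds -> k = 7 - 6 = 1.
Iteration 8: 1 > 3 fails; recursion stops.
SUM(k) = 43 + 37 + 31 + 25 + 19 + 13 + 7 + 1 = 176.

176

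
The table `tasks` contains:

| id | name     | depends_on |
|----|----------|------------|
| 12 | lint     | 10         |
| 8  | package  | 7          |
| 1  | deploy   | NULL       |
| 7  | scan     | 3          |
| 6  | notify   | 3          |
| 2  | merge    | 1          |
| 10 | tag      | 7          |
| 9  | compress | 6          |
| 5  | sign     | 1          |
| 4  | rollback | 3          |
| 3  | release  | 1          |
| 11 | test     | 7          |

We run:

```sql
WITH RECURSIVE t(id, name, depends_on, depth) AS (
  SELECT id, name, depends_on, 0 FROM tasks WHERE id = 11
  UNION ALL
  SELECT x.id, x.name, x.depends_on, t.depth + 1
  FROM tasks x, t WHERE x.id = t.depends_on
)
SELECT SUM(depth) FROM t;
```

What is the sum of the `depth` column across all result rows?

Base: id=11 (test), depends_on=7, depth 0.
Iteration 1: join on id=7 -> scan (id 7, depends_on=3, depth 1).
Iteration 2: join on id=3 -> release (id 3, depends_on=1, depth 2).
Iteration 3: join on id=1 -> deploy (id 1, depends_on=NULL, depth 3).
Iteration 4: depends_on is NULL; no match; recursion stops.
SUM(depth) = 0 + 1 + 2 + 3 = 6.

6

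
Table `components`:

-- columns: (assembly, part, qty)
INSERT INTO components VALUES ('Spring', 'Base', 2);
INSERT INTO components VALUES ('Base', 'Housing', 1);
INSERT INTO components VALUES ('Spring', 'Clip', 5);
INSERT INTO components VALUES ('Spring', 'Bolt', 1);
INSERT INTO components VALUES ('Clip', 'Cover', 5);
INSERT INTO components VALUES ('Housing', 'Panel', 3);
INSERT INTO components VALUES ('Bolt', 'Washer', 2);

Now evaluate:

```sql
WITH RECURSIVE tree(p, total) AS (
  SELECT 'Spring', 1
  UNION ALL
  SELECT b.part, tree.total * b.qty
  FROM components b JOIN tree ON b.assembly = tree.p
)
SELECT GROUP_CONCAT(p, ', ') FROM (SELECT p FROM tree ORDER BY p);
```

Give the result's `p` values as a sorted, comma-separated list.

Base: (Spring, total=1).
Iteration 1: components of {Spring} -> Base = 1*2 = 2, Bolt = 1*1 = 1, Clip = 1*5 = 5.
Iteration 2: components of {Base,Bolt,Clip} -> Cover = 5*5 = 25, Housing = 2*1 = 2, Washer = 1*2 = 2.
Iteration 3: components of {Cover,Housing,Washer} -> Panel = 2*3 = 6.
Iteration 4: no further components; recursion stops.

Base, Bolt, Clip, Cover, Housing, Panel, Spring, Washer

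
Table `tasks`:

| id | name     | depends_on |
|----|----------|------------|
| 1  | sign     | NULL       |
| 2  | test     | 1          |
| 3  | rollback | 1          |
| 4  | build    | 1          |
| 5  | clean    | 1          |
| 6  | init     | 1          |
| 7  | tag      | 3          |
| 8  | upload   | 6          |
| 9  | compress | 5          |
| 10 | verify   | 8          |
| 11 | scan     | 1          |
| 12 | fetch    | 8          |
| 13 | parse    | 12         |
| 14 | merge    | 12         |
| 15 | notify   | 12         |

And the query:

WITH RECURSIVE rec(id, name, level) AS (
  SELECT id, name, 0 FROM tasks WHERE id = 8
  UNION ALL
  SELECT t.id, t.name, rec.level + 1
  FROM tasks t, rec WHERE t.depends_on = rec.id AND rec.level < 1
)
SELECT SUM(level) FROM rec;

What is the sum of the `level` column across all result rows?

2

Base: id=8 (upload) at level 0.
Iteration 1: rows with depends_on in {8} -> verify (id 10, level 1), fetch (id 12, level 1).
Iteration 2: level < 1 fails for all current rows; recursion stops.
SUM(level) = 0 + 1 + 1 = 2.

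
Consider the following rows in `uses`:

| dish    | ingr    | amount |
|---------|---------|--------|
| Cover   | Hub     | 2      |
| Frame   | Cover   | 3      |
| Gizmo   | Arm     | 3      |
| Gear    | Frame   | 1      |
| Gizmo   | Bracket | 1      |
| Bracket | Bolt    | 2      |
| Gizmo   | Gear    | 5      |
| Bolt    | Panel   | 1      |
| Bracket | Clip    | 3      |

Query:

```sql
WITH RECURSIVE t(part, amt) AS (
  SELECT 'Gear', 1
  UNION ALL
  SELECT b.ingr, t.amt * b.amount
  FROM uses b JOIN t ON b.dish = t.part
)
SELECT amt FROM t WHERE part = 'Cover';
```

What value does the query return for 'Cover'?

3

Base: (Gear, amt=1).
Iteration 1: components of {Gear} -> Frame = 1*1 = 1.
Iteration 2: components of {Frame} -> Cover = 1*3 = 3.
Iteration 3: components of {Cover} -> Hub = 3*2 = 6.
Iteration 4: no further components; recursion stops.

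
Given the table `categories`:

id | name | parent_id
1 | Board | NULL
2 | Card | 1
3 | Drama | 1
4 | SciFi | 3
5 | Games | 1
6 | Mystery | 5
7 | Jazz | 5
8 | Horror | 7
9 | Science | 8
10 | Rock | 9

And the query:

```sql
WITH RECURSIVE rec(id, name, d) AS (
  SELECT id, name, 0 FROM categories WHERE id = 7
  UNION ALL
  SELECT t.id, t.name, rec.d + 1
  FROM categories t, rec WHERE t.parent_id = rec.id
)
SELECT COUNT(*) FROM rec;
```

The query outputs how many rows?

Base: id=7 (Jazz) at d 0.
Iteration 1: rows with parent_id in {7} -> Horror (id 8, d 1).
Iteration 2: rows with parent_id in {8} -> Science (id 9, d 2).
Iteration 3: rows with parent_id in {9} -> Rock (id 10, d 3).
Iteration 4: no rows with parent_id in {10}; recursion stops.
Total rows emitted: 4.

4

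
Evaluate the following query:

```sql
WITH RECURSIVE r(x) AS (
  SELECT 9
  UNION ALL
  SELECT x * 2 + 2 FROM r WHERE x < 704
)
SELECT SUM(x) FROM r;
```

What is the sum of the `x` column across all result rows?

2789

Base: x=9.
Iteration 1: 9 < 704 holds -> x = 9 * 2 + 2 = 20.
Iteration 2: 20 < 704 holds -> x = 20 * 2 + 2 = 42.
Iteration 3: 42 < 704 holds -> x = 42 * 2 + 2 = 86.
Iteration 4: 86 < 704 holds -> x = 86 * 2 + 2 = 174.
Iteration 5: 174 < 704 holds -> x = 174 * 2 + 2 = 350.
Iteration 6: 350 < 704 holds -> x = 350 * 2 + 2 = 702.
Iteration 7: 702 < 704 holds -> x = 702 * 2 + 2 = 1406.
Iteration 8: 1406 < 704 fails; recursion stops.
SUM(x) = 9 + 20 + 42 + 86 + 174 + 350 + 702 + 1406 = 2789.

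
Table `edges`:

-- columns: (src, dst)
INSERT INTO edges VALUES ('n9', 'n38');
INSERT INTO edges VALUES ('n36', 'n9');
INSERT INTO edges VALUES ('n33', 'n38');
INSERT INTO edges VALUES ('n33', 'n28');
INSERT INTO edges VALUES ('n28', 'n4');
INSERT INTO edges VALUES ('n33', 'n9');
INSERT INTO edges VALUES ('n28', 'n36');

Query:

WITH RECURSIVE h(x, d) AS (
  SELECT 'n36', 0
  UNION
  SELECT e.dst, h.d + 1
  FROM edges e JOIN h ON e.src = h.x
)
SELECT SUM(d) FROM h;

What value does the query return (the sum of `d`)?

3

Base: (n36, d=0).
Iteration 1: edges from {n36} -> (n9, d=1).
Iteration 2: edges from {n9} -> (n38, d=2).
Iteration 3: no outgoing edges from {n38}; recursion stops.
SUM(d) = 0 + 1 + 2 = 3.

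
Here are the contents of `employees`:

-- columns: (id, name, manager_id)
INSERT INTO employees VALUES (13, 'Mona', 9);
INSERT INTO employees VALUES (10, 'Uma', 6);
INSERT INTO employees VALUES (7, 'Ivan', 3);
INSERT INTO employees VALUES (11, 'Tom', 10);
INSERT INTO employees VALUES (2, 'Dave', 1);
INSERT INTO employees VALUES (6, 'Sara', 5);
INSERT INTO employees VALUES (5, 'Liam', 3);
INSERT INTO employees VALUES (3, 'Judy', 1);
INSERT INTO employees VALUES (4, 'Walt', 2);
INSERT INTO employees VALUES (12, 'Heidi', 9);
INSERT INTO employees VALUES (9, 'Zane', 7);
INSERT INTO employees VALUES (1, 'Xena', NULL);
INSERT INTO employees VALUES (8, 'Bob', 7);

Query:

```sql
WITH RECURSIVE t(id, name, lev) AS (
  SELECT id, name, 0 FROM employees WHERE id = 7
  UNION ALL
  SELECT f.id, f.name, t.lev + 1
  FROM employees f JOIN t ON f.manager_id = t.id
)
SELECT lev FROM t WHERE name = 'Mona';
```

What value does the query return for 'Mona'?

Base: id=7 (Ivan) at lev 0.
Iteration 1: rows with manager_id in {7} -> Bob (id 8, lev 1), Zane (id 9, lev 1).
Iteration 2: rows with manager_id in {8,9} -> Heidi (id 12, lev 2), Mona (id 13, lev 2).
Iteration 3: no rows with manager_id in {12,13}; recursion stops.

2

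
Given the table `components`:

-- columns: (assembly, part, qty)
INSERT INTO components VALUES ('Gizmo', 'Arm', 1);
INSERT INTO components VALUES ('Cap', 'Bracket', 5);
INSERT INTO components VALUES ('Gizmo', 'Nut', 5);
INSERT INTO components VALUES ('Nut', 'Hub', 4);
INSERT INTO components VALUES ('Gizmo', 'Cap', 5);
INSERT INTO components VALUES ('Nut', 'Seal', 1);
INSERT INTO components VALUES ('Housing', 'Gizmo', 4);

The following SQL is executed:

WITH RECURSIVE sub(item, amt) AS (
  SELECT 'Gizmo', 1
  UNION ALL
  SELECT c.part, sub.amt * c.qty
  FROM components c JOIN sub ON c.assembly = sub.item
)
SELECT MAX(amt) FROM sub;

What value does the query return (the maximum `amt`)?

25

Base: (Gizmo, amt=1).
Iteration 1: components of {Gizmo} -> Arm = 1*1 = 1, Cap = 1*5 = 5, Nut = 1*5 = 5.
Iteration 2: components of {Arm,Cap,Nut} -> Bracket = 5*5 = 25, Hub = 5*4 = 20, Seal = 5*1 = 5.
Iteration 3: no further components; recursion stops.
amt values: 1, 5, 5, 1, 25, 20, 5; the maximum is 25.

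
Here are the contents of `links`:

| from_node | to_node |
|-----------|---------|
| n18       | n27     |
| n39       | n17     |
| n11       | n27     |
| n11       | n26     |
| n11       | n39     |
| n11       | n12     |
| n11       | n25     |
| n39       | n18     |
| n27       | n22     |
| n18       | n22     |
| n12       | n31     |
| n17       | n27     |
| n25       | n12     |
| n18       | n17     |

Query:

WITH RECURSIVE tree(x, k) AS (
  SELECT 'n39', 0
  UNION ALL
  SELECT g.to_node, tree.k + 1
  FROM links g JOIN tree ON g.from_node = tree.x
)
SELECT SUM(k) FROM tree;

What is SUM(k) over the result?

23

Base: (n39, k=0).
Iteration 1: edges from {n39} -> (n17, k=1), (n18, k=1).
Iteration 2: edges from {n17,n18} -> (n17, k=2), (n22, k=2), (n27, k=2) x2. [UNION ALL keeps all 4 new rows, including repeats]
Iteration 3: edges from {n17,n22,n27} -> (n22, k=3) x2, (n27, k=3). [UNION ALL keeps all 3 new rows, including repeats]
Iteration 4: edges from {n22,n27} -> (n22, k=4).
Iteration 5: no outgoing edges from {n22}; recursion stops.
SUM(k) = 0 + 1 + 1 + 2 + 2 + 2 + 2 + 3 + 3 + 3 + 4 = 23.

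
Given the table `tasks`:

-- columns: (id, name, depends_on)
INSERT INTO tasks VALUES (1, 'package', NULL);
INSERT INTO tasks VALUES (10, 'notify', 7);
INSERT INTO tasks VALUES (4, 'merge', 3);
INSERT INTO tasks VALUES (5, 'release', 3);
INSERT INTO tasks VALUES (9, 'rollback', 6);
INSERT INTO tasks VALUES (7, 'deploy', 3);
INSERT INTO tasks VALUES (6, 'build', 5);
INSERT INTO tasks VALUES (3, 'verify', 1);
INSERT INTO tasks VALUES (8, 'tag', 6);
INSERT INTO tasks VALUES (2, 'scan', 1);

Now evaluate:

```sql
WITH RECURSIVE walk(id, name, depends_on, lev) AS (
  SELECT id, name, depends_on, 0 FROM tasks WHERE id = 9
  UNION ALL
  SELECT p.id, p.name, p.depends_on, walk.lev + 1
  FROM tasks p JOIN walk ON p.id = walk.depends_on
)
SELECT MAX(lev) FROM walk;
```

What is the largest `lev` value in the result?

4

Base: id=9 (rollback), depends_on=6, lev 0.
Iteration 1: join on id=6 -> build (id 6, depends_on=5, lev 1).
Iteration 2: join on id=5 -> release (id 5, depends_on=3, lev 2).
Iteration 3: join on id=3 -> verify (id 3, depends_on=1, lev 3).
Iteration 4: join on id=1 -> package (id 1, depends_on=NULL, lev 4).
Iteration 5: depends_on is NULL; no match; recursion stops.
lev values: 0, 1, 2, 3, 4; the maximum is 4.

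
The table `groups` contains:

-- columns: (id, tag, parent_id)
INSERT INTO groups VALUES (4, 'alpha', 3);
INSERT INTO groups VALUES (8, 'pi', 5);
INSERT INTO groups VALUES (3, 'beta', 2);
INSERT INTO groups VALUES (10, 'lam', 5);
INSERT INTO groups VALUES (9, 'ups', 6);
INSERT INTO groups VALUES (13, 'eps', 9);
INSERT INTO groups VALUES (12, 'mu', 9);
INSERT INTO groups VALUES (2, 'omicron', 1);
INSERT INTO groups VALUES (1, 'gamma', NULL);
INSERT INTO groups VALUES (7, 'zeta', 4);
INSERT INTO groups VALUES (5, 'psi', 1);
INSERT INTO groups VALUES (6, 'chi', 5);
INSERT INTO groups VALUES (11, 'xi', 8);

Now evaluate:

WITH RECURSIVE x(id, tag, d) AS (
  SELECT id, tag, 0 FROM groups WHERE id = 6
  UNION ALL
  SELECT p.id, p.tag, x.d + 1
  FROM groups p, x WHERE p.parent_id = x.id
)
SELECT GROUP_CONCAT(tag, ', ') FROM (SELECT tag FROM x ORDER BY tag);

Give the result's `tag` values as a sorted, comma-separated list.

chi, eps, mu, ups

Base: id=6 (chi) at d 0.
Iteration 1: rows with parent_id in {6} -> ups (id 9, d 1).
Iteration 2: rows with parent_id in {9} -> mu (id 12, d 2), eps (id 13, d 2).
Iteration 3: no rows with parent_id in {12,13}; recursion stops.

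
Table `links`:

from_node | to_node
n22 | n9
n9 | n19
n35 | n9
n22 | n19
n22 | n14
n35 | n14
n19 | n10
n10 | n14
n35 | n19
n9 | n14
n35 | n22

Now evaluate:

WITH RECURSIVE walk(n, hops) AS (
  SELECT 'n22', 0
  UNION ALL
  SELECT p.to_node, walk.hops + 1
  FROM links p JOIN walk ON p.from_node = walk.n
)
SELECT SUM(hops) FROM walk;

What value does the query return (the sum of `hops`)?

19

Base: (n22, hops=0).
Iteration 1: edges from {n22} -> (n14, hops=1), (n19, hops=1), (n9, hops=1).
Iteration 2: edges from {n14,n19,n9} -> (n10, hops=2), (n14, hops=2), (n19, hops=2).
Iteration 3: edges from {n10,n14,n19} -> (n10, hops=3), (n14, hops=3).
Iteration 4: edges from {n10,n14} -> (n14, hops=4).
Iteration 5: no outgoing edges from {n14}; recursion stops.
SUM(hops) = 0 + 1 + 1 + 1 + 2 + 2 + 2 + 3 + 3 + 4 = 19.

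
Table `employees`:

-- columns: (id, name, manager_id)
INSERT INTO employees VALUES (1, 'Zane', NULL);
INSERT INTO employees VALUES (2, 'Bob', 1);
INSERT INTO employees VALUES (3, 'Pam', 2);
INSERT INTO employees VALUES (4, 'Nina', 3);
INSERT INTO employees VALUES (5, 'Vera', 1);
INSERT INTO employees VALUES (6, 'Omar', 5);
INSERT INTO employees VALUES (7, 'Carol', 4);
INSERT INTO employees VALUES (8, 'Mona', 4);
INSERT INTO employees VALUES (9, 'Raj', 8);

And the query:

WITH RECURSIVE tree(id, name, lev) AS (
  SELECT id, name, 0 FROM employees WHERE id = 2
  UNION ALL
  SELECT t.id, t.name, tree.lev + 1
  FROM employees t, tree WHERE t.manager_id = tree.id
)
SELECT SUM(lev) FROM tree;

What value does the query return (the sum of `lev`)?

Base: id=2 (Bob) at lev 0.
Iteration 1: rows with manager_id in {2} -> Pam (id 3, lev 1).
Iteration 2: rows with manager_id in {3} -> Nina (id 4, lev 2).
Iteration 3: rows with manager_id in {4} -> Carol (id 7, lev 3), Mona (id 8, lev 3).
Iteration 4: rows with manager_id in {7,8} -> Raj (id 9, lev 4).
Iteration 5: no rows with manager_id in {9}; recursion stops.
SUM(lev) = 0 + 1 + 2 + 3 + 3 + 4 = 13.

13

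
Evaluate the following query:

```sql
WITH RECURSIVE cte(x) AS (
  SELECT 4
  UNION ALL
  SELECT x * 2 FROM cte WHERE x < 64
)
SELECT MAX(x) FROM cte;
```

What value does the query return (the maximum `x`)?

64

Base: x=4.
Iteration 1: 4 < 64 holds -> x = 4 * 2 = 8.
Iteration 2: 8 < 64 holds -> x = 8 * 2 = 16.
Iteration 3: 16 < 64 holds -> x = 16 * 2 = 32.
Iteration 4: 32 < 64 holds -> x = 32 * 2 = 64.
Iteration 5: 64 < 64 fails; recursion stops.
x values: 4, 8, 16, 32, 64; the maximum is 64.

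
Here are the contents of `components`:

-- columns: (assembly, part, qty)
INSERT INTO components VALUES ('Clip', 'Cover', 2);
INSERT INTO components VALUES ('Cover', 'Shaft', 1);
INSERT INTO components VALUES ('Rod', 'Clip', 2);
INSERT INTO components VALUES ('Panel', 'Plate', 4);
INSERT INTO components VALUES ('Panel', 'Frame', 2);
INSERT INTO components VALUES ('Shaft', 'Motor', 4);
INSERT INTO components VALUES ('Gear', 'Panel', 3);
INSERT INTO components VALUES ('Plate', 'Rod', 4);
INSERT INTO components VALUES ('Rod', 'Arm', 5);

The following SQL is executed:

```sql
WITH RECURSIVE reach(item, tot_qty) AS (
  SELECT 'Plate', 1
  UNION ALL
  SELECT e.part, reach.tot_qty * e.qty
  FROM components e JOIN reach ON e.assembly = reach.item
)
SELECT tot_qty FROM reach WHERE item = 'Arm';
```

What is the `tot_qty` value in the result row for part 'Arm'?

Base: (Plate, tot_qty=1).
Iteration 1: components of {Plate} -> Rod = 1*4 = 4.
Iteration 2: components of {Rod} -> Arm = 4*5 = 20, Clip = 4*2 = 8.
Iteration 3: components of {Arm,Clip} -> Cover = 8*2 = 16.
Iteration 4: components of {Cover} -> Shaft = 16*1 = 16.
Iteration 5: components of {Shaft} -> Motor = 16*4 = 64.
Iteration 6: no further components; recursion stops.

20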